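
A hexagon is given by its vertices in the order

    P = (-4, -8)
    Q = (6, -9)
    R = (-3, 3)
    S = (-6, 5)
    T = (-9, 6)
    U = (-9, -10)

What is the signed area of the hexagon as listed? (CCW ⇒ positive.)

131.5

P→Q: (-4)(-9) − (6)(-8) = 84
Q→R: (6)(3) − (-3)(-9) = -9
R→S: (-3)(5) − (-6)(3) = 3
S→T: (-6)(6) − (-9)(5) = 9
T→U: (-9)(-10) − (-9)(6) = 144
U→P: (-9)(-8) − (-4)(-10) = 32
Σ = 263
Signed area = Σ/2 = 131.5 (positive ⇒ counter-clockwise traversal).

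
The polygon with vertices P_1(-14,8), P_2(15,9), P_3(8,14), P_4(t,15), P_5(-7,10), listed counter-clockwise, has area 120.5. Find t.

-10

The doubled signed area Σ (x_i y_{i+1} − x_{i+1} y_i) is linear in t.
With t=0 it equals 201; the coefficient of t is -4 (from the two edges through P_4).
So -4·t + 201 = 2·120.5 = 241 ⇒ t = -10.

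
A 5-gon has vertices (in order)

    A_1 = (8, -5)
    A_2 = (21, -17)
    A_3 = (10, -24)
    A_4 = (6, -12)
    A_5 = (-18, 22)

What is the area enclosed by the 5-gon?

255.5

Σ = (-31) + (-334) + (24) + (-84) + (-86) = -511
Area = |Σ|/2 = 255.5.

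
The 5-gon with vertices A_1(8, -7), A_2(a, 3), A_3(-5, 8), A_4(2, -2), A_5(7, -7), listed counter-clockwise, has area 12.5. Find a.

Write out the shoelace sum; only the two edges meeting at A_2 involve a:
2·Area = [(8·3 − a·(-7)) + (a·8 − (-5)·3)] + 1
       = 15·a + 40 = 25
⇒ a = -1.

-1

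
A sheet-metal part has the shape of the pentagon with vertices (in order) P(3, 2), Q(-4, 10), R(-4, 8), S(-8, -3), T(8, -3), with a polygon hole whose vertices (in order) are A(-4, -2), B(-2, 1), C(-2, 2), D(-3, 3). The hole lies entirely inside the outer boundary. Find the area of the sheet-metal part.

Outer boundary:
Cross-terms: 38, 8, 76, 48, 25  ⇒  Σ = 195
Area = |Σ|/2 = 97.5.
Hole:
Apply the shoelace formula: 2A = Σ (x_i·y_{i+1} − x_{i+1}·y_i), indices taken mod 4.
Σ = (-8) + (-2) + (0) + (18) = 8
Area = |Σ|/2 = 4.
Net area = 97.5 − 4 = 93.5.

93.5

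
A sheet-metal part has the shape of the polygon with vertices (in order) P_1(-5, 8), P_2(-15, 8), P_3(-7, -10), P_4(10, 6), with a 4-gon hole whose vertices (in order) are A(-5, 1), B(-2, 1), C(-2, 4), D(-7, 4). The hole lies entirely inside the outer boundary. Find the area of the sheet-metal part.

215

Outer boundary:
Apply Gauss's area formula: 2A = Σ (x_i·y_{i+1} − x_{i+1}·y_i), indices taken mod 4.
Σ = (80) + (206) + (58) + (110) = 454
Area = |Σ|/2 = 227.
Hole:
Σ = (-3) + (-6) + (20) + (13) = 24
Area = |Σ|/2 = 12.
Net area = 227 − 12 = 215.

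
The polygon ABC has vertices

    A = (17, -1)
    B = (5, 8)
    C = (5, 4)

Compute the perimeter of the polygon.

32

|AB| = √((-12)² + (9)²) = √225 = 15
|BC| = √((0)² + (-4)²) = √16 = 4
|CA| = √((12)² + (-5)²) = √169 = 13
Perimeter = 15 + 4 + 13 = 32.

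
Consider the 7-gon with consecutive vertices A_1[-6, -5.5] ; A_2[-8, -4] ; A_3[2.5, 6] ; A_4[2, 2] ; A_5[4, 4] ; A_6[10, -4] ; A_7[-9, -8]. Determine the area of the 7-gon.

Σ = (-20) + (-38) + (-7) + (0) + (-56) + (-116) + (1.5) = -235.5
Area = |Σ|/2 = 117.75.

117.75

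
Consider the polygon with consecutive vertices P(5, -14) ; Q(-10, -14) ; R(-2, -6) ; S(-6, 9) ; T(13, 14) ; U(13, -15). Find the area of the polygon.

P→Q: (5)(-14) − (-10)(-14) = -210
Q→R: (-10)(-6) − (-2)(-14) = 32
R→S: (-2)(9) − (-6)(-6) = -54
S→T: (-6)(14) − (13)(9) = -201
T→U: (13)(-15) − (13)(14) = -377
U→P: (13)(-14) − (5)(-15) = -107
Σ = -917
Area = |Σ|/2 = 458.5.

458.5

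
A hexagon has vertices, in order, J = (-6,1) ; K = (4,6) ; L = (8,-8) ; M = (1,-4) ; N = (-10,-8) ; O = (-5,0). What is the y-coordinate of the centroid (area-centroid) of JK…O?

-353/237

Apply the shoelace formula. First the cross-terms c_i = x_i·y_{i+1} − x_{i+1}·y_i:
  -40, -80, -24, -48, -40, -5  ⇒  2A = -237, A = -118.5.
Then Σ (y_i + y_{i+1})·c_i = 1059, so ȳ = 1059 / (6·(-118.5)) = -353/237.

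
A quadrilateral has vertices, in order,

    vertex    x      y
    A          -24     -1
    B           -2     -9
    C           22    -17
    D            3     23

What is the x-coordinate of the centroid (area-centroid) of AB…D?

Apply the surveyor's formula. First the cross-terms c_i = x_i·y_{i+1} − x_{i+1}·y_i:
  214, 232, 557, 549  ⇒  2A = 1552, A = 776.
Then Σ (x_i + x_{i+1})·c_i = 1472, so x̄ = 1472 / (6·776) = 92/291.

92/291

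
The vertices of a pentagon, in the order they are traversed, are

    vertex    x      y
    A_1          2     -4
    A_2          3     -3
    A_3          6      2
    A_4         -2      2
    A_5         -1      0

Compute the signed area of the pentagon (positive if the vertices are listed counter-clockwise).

A_1→A_2: (2)(-3) − (3)(-4) = 6
A_2→A_3: (3)(2) − (6)(-3) = 24
A_3→A_4: (6)(2) − (-2)(2) = 16
A_4→A_5: (-2)(0) − (-1)(2) = 2
A_5→A_1: (-1)(-4) − (2)(0) = 4
Σ = 52
Signed area = Σ/2 = 26 (positive ⇒ counter-clockwise traversal).

26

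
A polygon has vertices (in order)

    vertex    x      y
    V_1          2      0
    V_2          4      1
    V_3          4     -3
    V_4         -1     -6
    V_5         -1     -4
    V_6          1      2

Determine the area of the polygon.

22.5

Σ = (2) + (-16) + (-27) + (-2) + (2) + (-4) = -45
Area = |Σ|/2 = 22.5.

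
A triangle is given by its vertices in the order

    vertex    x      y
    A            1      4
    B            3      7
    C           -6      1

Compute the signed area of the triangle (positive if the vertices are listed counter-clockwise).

7.5

Apply the surveyor's formula: 2A = Σ (x_i·y_{i+1} − x_{i+1}·y_i), indices taken mod 3.
Cross-terms: -5, 45, -25  ⇒  Σ = 15
Signed area = Σ/2 = 7.5 (positive ⇒ counter-clockwise traversal).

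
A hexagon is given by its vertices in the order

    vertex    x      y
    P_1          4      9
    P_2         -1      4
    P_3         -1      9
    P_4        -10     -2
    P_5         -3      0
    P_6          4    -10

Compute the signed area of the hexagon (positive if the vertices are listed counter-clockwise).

106

Σ = (25) + (-5) + (92) + (-6) + (30) + (76) = 212
Signed area = Σ/2 = 106 (positive ⇒ counter-clockwise traversal).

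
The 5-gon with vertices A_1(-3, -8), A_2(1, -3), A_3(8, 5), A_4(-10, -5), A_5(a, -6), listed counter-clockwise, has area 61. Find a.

The doubled signed area Σ (x_i y_{i+1} − x_{i+1} y_i) is linear in a.
With a=0 it equals 98; the coefficient of a is -3 (from the two edges through A_5).
So -3·a + 98 = 2·61 = 122 ⇒ a = -8.

-8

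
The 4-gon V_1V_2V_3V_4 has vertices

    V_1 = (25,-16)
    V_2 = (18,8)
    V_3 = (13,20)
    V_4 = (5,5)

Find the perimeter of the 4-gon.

84

|V_1V_2| = √((-7)² + (24)²) = √625 = 25
|V_2V_3| = √((-5)² + (12)²) = √169 = 13
|V_3V_4| = √((-8)² + (-15)²) = √289 = 17
|V_4V_1| = √((20)² + (-21)²) = √841 = 29
Perimeter = 25 + 13 + 17 + 29 = 84.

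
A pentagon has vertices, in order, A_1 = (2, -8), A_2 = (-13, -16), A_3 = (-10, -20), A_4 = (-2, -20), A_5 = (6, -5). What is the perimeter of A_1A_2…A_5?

52

|A_1A_2| = √((-15)² + (-8)²) = √289 = 17
|A_2A_3| = √((3)² + (-4)²) = √25 = 5
|A_3A_4| = √((8)² + (0)²) = √64 = 8
|A_4A_5| = √((8)² + (15)²) = √289 = 17
|A_5A_1| = √((-4)² + (-3)²) = √25 = 5
Perimeter = 17 + 5 + 8 + 17 + 5 = 52.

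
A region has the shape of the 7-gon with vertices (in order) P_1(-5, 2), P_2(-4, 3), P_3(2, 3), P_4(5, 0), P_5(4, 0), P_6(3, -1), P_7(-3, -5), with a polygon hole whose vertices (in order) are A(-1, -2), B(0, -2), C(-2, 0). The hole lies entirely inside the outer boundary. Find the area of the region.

45.5

Outer boundary:
Apply the shoelace formula: 2A = Σ (x_i·y_{i+1} − x_{i+1}·y_i), indices taken mod 7.
Σ = (-7) + (-18) + (-15) + (0) + (-4) + (-18) + (-31) = -93
Area = |Σ|/2 = 46.5.
Hole:
Apply the shoelace formula: 2A = Σ (x_i·y_{i+1} − x_{i+1}·y_i), indices taken mod 3.
A→B: (-1)(-2) − (0)(-2) = 2
B→C: (0)(0) − (-2)(-2) = -4
C→A: (-2)(-2) − (-1)(0) = 4
Σ = 2
Area = |Σ|/2 = 1.
Net area = 46.5 − 1 = 45.5.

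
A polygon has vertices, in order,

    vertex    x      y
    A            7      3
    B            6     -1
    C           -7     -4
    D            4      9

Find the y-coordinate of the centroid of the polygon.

53/33

Apply the shoelace formula. First the cross-terms c_i = x_i·y_{i+1} − x_{i+1}·y_i:
  -25, -31, -47, -51  ⇒  2A = -154, A = -77.
Then Σ (y_i + y_{i+1})·c_i = -742, so ȳ = -742 / (6·(-77)) = 53/33.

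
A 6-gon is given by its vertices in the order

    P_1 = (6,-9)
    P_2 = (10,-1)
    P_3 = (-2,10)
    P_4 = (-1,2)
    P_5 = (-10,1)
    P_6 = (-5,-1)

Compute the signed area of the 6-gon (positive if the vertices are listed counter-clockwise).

Σ = (84) + (98) + (6) + (19) + (15) + (51) = 273
Signed area = Σ/2 = 136.5 (positive ⇒ counter-clockwise traversal).

136.5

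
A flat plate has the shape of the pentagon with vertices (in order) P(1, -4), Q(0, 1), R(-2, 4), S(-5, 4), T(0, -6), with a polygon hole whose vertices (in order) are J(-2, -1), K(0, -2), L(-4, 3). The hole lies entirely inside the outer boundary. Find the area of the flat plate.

22.5

Outer boundary:
Apply the shoelace formula: 2A = Σ (x_i·y_{i+1} − x_{i+1}·y_i), indices taken mod 5.
Σ = (1) + (2) + (12) + (30) + (6) = 51
Area = |Σ|/2 = 25.5.
Hole:
Apply the shoelace (surveyor's) formula: 2A = Σ (x_i·y_{i+1} − x_{i+1}·y_i), indices taken mod 3.
Σ = (4) + (-8) + (10) = 6
Area = |Σ|/2 = 3.
Net area = 25.5 − 3 = 22.5.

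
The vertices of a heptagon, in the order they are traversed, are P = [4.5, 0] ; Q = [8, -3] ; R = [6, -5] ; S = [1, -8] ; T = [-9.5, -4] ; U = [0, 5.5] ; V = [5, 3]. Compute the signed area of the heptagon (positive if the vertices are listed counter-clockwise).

-125.875

Σ = (-13.5) + (-22) + (-43) + (-80) + (-52.25) + (-27.5) + (-13.5) = -251.75
Signed area = Σ/2 = -125.875 (negative ⇒ clockwise traversal).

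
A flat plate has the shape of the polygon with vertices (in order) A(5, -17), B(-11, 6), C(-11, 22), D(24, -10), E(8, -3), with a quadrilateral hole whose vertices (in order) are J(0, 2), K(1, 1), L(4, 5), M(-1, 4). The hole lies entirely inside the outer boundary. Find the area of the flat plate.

423

Outer boundary:
Apply the shoelace (surveyor's) formula: 2A = Σ (x_i·y_{i+1} − x_{i+1}·y_i), indices taken mod 5.
A→B: (5)(6) − (-11)(-17) = -157
B→C: (-11)(22) − (-11)(6) = -176
C→D: (-11)(-10) − (24)(22) = -418
D→E: (24)(-3) − (8)(-10) = 8
E→A: (8)(-17) − (5)(-3) = -121
Σ = -864
Area = |Σ|/2 = 432.
Hole:
Σ = (-2) + (1) + (21) + (-2) = 18
Area = |Σ|/2 = 9.
Net area = 432 − 9 = 423.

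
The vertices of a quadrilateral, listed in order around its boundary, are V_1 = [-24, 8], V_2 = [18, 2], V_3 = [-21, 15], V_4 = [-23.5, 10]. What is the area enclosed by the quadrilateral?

157.25

Apply the shoelace (surveyor's) formula: 2A = Σ (x_i·y_{i+1} − x_{i+1}·y_i), indices taken mod 4.
Σ = (-192) + (312) + (142.5) + (52) = 314.5
Area = |Σ|/2 = 157.25.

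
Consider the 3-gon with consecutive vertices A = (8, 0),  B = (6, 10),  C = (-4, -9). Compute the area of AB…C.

Apply the shoelace formula: 2A = Σ (x_i·y_{i+1} − x_{i+1}·y_i), indices taken mod 3.
Cross-terms: 80, -14, 72  ⇒  Σ = 138
Area = |Σ|/2 = 69.

69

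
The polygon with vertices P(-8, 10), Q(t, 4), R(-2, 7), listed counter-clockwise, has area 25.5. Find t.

The doubled signed area Σ (x_i y_{i+1} − x_{i+1} y_i) is linear in t.
With t=0 it equals 12; the coefficient of t is -3 (from the two edges through Q).
So -3·t + 12 = 2·25.5 = 51 ⇒ t = -13.

-13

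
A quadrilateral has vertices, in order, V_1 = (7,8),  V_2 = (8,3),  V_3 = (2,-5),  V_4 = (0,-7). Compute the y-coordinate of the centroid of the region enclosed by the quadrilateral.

Apply the shoelace (surveyor's) formula. First the cross-terms c_i = x_i·y_{i+1} − x_{i+1}·y_i:
  -43, -46, -14, 49  ⇒  2A = -54, A = -27.
Then Σ (y_i + y_{i+1})·c_i = -164, so ȳ = -164 / (6·(-27)) = 82/81.

82/81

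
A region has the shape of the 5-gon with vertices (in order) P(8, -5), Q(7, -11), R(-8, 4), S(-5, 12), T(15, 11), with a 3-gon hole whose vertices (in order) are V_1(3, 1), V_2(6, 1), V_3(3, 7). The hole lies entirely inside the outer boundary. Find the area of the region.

284.5

Outer boundary:
Σ = (-53) + (-60) + (-76) + (-235) + (-163) = -587
Area = |Σ|/2 = 293.5.
Hole:
Cross-terms: -3, 39, -18  ⇒  Σ = 18
Area = |Σ|/2 = 9.
Net area = 293.5 − 9 = 284.5.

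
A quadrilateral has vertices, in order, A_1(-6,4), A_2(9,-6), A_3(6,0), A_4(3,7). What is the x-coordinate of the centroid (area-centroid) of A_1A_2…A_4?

21/11

Apply the surveyor's formula. First the cross-terms c_i = x_i·y_{i+1} − x_{i+1}·y_i:
  0, 36, 42, 54  ⇒  2A = 132, A = 66.
Then Σ (x_i + x_{i+1})·c_i = 756, so x̄ = 756 / (6·66) = 21/11.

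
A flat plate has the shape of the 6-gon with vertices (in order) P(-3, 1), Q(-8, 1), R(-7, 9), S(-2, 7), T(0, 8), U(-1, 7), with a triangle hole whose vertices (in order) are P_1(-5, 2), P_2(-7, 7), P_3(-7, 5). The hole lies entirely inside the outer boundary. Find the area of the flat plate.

37.5

Outer boundary:
Apply the shoelace (surveyor's) formula: 2A = Σ (x_i·y_{i+1} − x_{i+1}·y_i), indices taken mod 6.
P→Q: (-3)(1) − (-8)(1) = 5
Q→R: (-8)(9) − (-7)(1) = -65
R→S: (-7)(7) − (-2)(9) = -31
S→T: (-2)(8) − (0)(7) = -16
T→U: (0)(7) − (-1)(8) = 8
U→P: (-1)(1) − (-3)(7) = 20
Σ = -79
Area = |Σ|/2 = 39.5.
Hole:
Cross-terms: -21, 14, 11  ⇒  Σ = 4
Area = |Σ|/2 = 2.
Net area = 39.5 − 2 = 37.5.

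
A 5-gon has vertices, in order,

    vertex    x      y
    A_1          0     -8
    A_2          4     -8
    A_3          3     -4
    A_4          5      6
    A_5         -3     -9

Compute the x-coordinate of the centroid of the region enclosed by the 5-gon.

362/225

Apply the surveyor's formula. First the cross-terms c_i = x_i·y_{i+1} − x_{i+1}·y_i:
  32, 8, 38, -27, 24  ⇒  2A = 75, A = 37.5.
Then Σ (x_i + x_{i+1})·c_i = 362, so x̄ = 362 / (6·37.5) = 362/225.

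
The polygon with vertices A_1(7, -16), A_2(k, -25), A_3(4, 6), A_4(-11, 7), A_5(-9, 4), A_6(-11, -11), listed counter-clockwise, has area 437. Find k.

Write out the shoelace sum; only the two edges meeting at A_2 involve k:
2·Area = [(7·(-25) − k·(-16)) + (k·6 − 4·(-25))] + 509
       = 22·k + 434 = 874
⇒ k = 20.

20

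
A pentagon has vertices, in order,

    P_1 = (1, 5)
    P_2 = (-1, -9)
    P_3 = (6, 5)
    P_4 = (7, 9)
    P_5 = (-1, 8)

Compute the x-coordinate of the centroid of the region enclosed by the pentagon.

147/58

Apply the surveyor's formula. First the cross-terms c_i = x_i·y_{i+1} − x_{i+1}·y_i:
  -4, 49, 19, 65, -13  ⇒  2A = 116, A = 58.
Then Σ (x_i + x_{i+1})·c_i = 882, so x̄ = 882 / (6·58) = 147/58.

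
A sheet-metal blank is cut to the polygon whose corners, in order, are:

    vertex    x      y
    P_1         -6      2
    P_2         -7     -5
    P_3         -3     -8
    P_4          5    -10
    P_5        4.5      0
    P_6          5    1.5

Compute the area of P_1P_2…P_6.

Apply the surveyor's formula: 2A = Σ (x_i·y_{i+1} − x_{i+1}·y_i), indices taken mod 6.
Σ = (44) + (41) + (70) + (45) + (6.75) + (19) = 225.75
Area = |Σ|/2 = 112.875.

112.875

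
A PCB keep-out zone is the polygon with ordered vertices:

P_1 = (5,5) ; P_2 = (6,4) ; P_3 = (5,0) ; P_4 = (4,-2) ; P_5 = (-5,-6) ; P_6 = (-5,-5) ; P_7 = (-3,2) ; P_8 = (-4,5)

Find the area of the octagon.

Apply the shoelace (surveyor's) formula: 2A = Σ (x_i·y_{i+1} − x_{i+1}·y_i), indices taken mod 8.
P_1→P_2: (5)(4) − (6)(5) = -10
P_2→P_3: (6)(0) − (5)(4) = -20
P_3→P_4: (5)(-2) − (4)(0) = -10
P_4→P_5: (4)(-6) − (-5)(-2) = -34
P_5→P_6: (-5)(-5) − (-5)(-6) = -5
P_6→P_7: (-5)(2) − (-3)(-5) = -25
P_7→P_8: (-3)(5) − (-4)(2) = -7
P_8→P_1: (-4)(5) − (5)(5) = -45
Σ = -156
Area = |Σ|/2 = 78.

78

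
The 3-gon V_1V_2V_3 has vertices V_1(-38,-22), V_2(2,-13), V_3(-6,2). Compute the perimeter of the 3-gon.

|V_1V_2| = √((40)² + (9)²) = √1681 = 41
|V_2V_3| = √((-8)² + (15)²) = √289 = 17
|V_3V_1| = √((-32)² + (-24)²) = √1600 = 40
Perimeter = 41 + 17 + 40 = 98.

98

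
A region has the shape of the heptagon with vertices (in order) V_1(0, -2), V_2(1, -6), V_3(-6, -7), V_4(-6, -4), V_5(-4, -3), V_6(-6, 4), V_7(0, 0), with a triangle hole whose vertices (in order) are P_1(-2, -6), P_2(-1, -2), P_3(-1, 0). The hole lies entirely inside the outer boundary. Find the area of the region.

44.5

Outer boundary:
Apply the shoelace (surveyor's) formula: 2A = Σ (x_i·y_{i+1} − x_{i+1}·y_i), indices taken mod 7.
Σ = (2) + (-43) + (-18) + (2) + (-34) + (0) + (0) = -91
Area = |Σ|/2 = 45.5.
Hole:
P_1→P_2: (-2)(-2) − (-1)(-6) = -2
P_2→P_3: (-1)(0) − (-1)(-2) = -2
P_3→P_1: (-1)(-6) − (-2)(0) = 6
Σ = 2
Area = |Σ|/2 = 1.
Net area = 45.5 − 1 = 44.5.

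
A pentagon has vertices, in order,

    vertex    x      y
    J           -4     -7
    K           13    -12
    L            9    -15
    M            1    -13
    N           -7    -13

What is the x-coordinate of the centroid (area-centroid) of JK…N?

Apply Gauss's area formula. First the cross-terms c_i = x_i·y_{i+1} − x_{i+1}·y_i:
  139, -87, -102, -104, -3  ⇒  2A = -157, A = -78.5.
Then Σ (x_i + x_{i+1})·c_i = -1026, so x̄ = -1026 / (6·(-78.5)) = 342/157.

342/157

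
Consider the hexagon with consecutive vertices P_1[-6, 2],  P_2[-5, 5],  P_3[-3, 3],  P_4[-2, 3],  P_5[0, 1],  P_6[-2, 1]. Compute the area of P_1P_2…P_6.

10.5

P_1→P_2: (-6)(5) − (-5)(2) = -20
P_2→P_3: (-5)(3) − (-3)(5) = 0
P_3→P_4: (-3)(3) − (-2)(3) = -3
P_4→P_5: (-2)(1) − (0)(3) = -2
P_5→P_6: (0)(1) − (-2)(1) = 2
P_6→P_1: (-2)(2) − (-6)(1) = 2
Σ = -21
Area = |Σ|/2 = 10.5.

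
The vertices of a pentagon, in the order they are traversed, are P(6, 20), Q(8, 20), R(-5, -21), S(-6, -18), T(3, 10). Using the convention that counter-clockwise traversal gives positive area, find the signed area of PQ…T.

Apply the surveyor's formula: 2A = Σ (x_i·y_{i+1} − x_{i+1}·y_i), indices taken mod 5.
Cross-terms: -40, -68, -36, -6, 0  ⇒  Σ = -150
Signed area = Σ/2 = -75 (negative ⇒ clockwise traversal).

-75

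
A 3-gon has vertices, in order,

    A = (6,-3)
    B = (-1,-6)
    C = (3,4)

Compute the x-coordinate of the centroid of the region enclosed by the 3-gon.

Apply the shoelace formula. First the cross-terms c_i = x_i·y_{i+1} − x_{i+1}·y_i:
  -39, 14, -33  ⇒  2A = -58, A = -29.
Then Σ (x_i + x_{i+1})·c_i = -464, so x̄ = -464 / (6·(-29)) = 8/3.

8/3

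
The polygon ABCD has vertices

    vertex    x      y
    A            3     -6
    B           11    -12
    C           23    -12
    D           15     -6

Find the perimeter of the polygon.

|AB| = √((8)² + (-6)²) = √100 = 10
|BC| = √((12)² + (0)²) = √144 = 12
|CD| = √((-8)² + (6)²) = √100 = 10
|DA| = √((-12)² + (0)²) = √144 = 12
Perimeter = 10 + 12 + 10 + 12 = 44.

44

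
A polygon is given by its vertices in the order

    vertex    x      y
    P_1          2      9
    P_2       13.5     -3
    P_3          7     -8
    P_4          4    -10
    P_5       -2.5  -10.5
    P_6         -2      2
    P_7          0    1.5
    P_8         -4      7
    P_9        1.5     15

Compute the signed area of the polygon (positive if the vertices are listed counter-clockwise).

-214.75

Σ = (-127.5) + (-87) + (-38) + (-67) + (-26) + (-3) + (6) + (-70.5) + (-16.5) = -429.5
Signed area = Σ/2 = -214.75 (negative ⇒ clockwise traversal).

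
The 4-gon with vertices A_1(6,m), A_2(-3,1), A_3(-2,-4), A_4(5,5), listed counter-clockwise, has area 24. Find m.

6

The doubled signed area Σ (x_i y_{i+1} − x_{i+1} y_i) is linear in m.
With m=0 it equals 0; the coefficient of m is 8 (from the two edges through A_1).
So 8·m + 0 = 2·24 = 48 ⇒ m = 6.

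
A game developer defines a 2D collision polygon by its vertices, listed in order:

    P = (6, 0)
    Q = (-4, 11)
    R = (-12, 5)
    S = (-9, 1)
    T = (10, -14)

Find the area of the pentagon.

205.5

Apply the surveyor's formula: 2A = Σ (x_i·y_{i+1} − x_{i+1}·y_i), indices taken mod 5.
P→Q: (6)(11) − (-4)(0) = 66
Q→R: (-4)(5) − (-12)(11) = 112
R→S: (-12)(1) − (-9)(5) = 33
S→T: (-9)(-14) − (10)(1) = 116
T→P: (10)(0) − (6)(-14) = 84
Σ = 411
Area = |Σ|/2 = 205.5.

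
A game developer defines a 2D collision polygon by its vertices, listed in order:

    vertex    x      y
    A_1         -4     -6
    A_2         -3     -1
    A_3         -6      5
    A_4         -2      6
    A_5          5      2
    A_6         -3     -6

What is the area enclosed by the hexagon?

Cross-terms: -14, -21, -26, -34, -24, -6  ⇒  Σ = -125
Area = |Σ|/2 = 62.5.

62.5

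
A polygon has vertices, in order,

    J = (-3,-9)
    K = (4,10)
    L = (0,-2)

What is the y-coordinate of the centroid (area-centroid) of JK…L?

-1/3

Apply Gauss's area formula. First the cross-terms c_i = x_i·y_{i+1} − x_{i+1}·y_i:
  6, -8, -6  ⇒  2A = -8, A = -4.
Then Σ (y_i + y_{i+1})·c_i = 8, so ȳ = 8 / (6·(-4)) = -1/3.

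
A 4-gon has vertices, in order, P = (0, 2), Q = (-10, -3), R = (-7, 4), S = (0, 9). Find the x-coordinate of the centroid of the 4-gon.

-213/52

Apply the shoelace formula. First the cross-terms c_i = x_i·y_{i+1} − x_{i+1}·y_i:
  20, -61, -63, 0  ⇒  2A = -104, A = -52.
Then Σ (x_i + x_{i+1})·c_i = 1278, so x̄ = 1278 / (6·(-52)) = -213/52.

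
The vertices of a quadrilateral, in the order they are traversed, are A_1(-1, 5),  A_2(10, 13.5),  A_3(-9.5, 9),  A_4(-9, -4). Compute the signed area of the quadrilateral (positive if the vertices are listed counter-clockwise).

112.375

Σ = (-63.5) + (218.25) + (119) + (-49) = 224.75
Signed area = Σ/2 = 112.375 (positive ⇒ counter-clockwise traversal).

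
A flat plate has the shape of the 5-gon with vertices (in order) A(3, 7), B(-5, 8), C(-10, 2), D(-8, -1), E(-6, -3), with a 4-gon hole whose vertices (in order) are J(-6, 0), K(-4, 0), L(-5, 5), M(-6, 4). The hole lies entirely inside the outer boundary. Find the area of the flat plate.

Outer boundary:
Apply the shoelace (surveyor's) formula: 2A = Σ (x_i·y_{i+1} − x_{i+1}·y_i), indices taken mod 5.
Σ = (59) + (70) + (26) + (18) + (-33) = 140
Area = |Σ|/2 = 70.
Hole:
Σ = (0) + (-20) + (10) + (24) = 14
Area = |Σ|/2 = 7.
Net area = 70 − 7 = 63.

63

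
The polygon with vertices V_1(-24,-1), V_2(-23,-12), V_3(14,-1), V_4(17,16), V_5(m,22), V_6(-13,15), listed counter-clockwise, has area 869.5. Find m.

The doubled signed area Σ (x_i y_{i+1} − x_{i+1} y_i) is linear in m.
With m=0 it equals 1730; the coefficient of m is -1 (from the two edges through V_5).
So -1·m + 1730 = 2·869.5 = 1739 ⇒ m = -9.

-9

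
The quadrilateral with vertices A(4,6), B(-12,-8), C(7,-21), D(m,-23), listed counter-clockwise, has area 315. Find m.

13

The doubled signed area Σ (x_i y_{i+1} − x_{i+1} y_i) is linear in m.
With m=0 it equals 279; the coefficient of m is 27 (from the two edges through D).
So 27·m + 279 = 2·315 = 630 ⇒ m = 13.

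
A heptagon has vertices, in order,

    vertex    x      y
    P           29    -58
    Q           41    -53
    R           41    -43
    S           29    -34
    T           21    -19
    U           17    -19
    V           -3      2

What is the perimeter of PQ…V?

156

|PQ| = √((12)² + (5)²) = √169 = 13
|QR| = √((0)² + (10)²) = √100 = 10
|RS| = √((-12)² + (9)²) = √225 = 15
|ST| = √((-8)² + (15)²) = √289 = 17
|TU| = √((-4)² + (0)²) = √16 = 4
|UV| = √((-20)² + (21)²) = √841 = 29
|VP| = √((32)² + (-60)²) = √4624 = 68
Perimeter = 13 + 10 + 15 + 17 + 4 + 29 + 68 = 156.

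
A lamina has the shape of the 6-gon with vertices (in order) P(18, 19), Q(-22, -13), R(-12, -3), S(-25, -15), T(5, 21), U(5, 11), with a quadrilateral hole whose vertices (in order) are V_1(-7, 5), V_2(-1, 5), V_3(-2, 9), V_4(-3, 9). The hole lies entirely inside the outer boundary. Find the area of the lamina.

188

Outer boundary:
Apply the shoelace formula: 2A = Σ (x_i·y_{i+1} − x_{i+1}·y_i), indices taken mod 6.
P→Q: (18)(-13) − (-22)(19) = 184
Q→R: (-22)(-3) − (-12)(-13) = -90
R→S: (-12)(-15) − (-25)(-3) = 105
S→T: (-25)(21) − (5)(-15) = -450
T→U: (5)(11) − (5)(21) = -50
U→P: (5)(19) − (18)(11) = -103
Σ = -404
Area = |Σ|/2 = 202.
Hole:
Apply Gauss's area formula: 2A = Σ (x_i·y_{i+1} − x_{i+1}·y_i), indices taken mod 4.
Σ = (-30) + (1) + (9) + (48) = 28
Area = |Σ|/2 = 14.
Net area = 202 − 14 = 188.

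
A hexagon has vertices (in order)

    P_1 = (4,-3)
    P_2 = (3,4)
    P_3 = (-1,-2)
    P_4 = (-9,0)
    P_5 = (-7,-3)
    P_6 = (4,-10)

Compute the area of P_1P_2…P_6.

71

Σ = (25) + (-2) + (-18) + (27) + (82) + (28) = 142
Area = |Σ|/2 = 71.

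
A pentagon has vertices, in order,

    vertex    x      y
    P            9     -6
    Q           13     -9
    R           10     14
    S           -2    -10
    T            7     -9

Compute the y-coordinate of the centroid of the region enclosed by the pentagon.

-95/81

Apply Gauss's area formula. First the cross-terms c_i = x_i·y_{i+1} − x_{i+1}·y_i:
  -3, 272, -72, 88, 39  ⇒  2A = 324, A = 162.
Then Σ (y_i + y_{i+1})·c_i = -1140, so ȳ = -1140 / (6·162) = -95/81.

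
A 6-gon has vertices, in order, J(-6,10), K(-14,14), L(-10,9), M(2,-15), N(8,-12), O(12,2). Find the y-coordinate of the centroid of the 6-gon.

-289/295

Apply Gauss's area formula. First the cross-terms c_i = x_i·y_{i+1} − x_{i+1}·y_i:
  56, 14, 132, 96, 160, 132  ⇒  2A = 590, A = 295.
Then Σ (y_i + y_{i+1})·c_i = -1734, so ȳ = -1734 / (6·295) = -289/295.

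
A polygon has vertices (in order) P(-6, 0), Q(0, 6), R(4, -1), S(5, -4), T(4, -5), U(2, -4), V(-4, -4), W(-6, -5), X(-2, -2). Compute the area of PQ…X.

Apply Gauss's area formula: 2A = Σ (x_i·y_{i+1} − x_{i+1}·y_i), indices taken mod 9.
Cross-terms: -36, -24, -11, -9, -6, -24, -4, 2, -12  ⇒  Σ = -124
Area = |Σ|/2 = 62.

62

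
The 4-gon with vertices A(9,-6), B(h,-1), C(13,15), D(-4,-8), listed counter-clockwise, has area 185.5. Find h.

Write out the shoelace sum; only the two edges meeting at B involve h:
2·Area = [(9·(-1) − h·(-6)) + (h·15 − 13·(-1))] + 52
       = 21·h + 56 = 371
⇒ h = 15.

15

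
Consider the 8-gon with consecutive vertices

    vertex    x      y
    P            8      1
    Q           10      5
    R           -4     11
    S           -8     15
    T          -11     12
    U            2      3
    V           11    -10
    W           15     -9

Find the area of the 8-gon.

142.5

Apply Gauss's area formula: 2A = Σ (x_i·y_{i+1} − x_{i+1}·y_i), indices taken mod 8.
P→Q: (8)(5) − (10)(1) = 30
Q→R: (10)(11) − (-4)(5) = 130
R→S: (-4)(15) − (-8)(11) = 28
S→T: (-8)(12) − (-11)(15) = 69
T→U: (-11)(3) − (2)(12) = -57
U→V: (2)(-10) − (11)(3) = -53
V→W: (11)(-9) − (15)(-10) = 51
W→P: (15)(1) − (8)(-9) = 87
Σ = 285
Area = |Σ|/2 = 142.5.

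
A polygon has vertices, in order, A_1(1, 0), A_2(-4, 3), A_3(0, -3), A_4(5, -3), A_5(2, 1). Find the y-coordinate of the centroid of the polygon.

Apply the shoelace formula. First the cross-terms c_i = x_i·y_{i+1} − x_{i+1}·y_i:
  3, 12, 15, 11, -1  ⇒  2A = 40, A = 20.
Then Σ (y_i + y_{i+1})·c_i = -104, so ȳ = -104 / (6·20) = -13/15.

-13/15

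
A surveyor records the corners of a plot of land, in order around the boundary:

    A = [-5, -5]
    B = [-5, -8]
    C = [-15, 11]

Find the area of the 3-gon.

15

Apply the shoelace (surveyor's) formula: 2A = Σ (x_i·y_{i+1} − x_{i+1}·y_i), indices taken mod 3.
Σ = (15) + (-175) + (130) = -30
Area = |Σ|/2 = 15.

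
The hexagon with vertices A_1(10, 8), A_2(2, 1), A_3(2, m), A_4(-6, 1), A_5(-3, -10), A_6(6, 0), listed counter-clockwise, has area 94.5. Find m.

Write out the shoelace sum; only the two edges meeting at A_3 involve m:
2·Area = [(2·m − 2·1) + (2·1 − (-6)·m)] + 165
       = 8·m + 165 = 189
⇒ m = 3.

3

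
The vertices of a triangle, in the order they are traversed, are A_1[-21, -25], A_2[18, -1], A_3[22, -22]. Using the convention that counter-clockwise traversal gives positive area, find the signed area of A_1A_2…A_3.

-457.5

Apply the shoelace formula: 2A = Σ (x_i·y_{i+1} − x_{i+1}·y_i), indices taken mod 3.
Cross-terms: 471, -374, -1012  ⇒  Σ = -915
Signed area = Σ/2 = -457.5 (negative ⇒ clockwise traversal).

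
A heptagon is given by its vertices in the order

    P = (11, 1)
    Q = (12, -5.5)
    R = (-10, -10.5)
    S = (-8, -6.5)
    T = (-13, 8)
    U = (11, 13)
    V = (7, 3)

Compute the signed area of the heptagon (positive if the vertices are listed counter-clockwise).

-381

Apply the shoelace formula: 2A = Σ (x_i·y_{i+1} − x_{i+1}·y_i), indices taken mod 7.
Cross-terms: -72.5, -181, -19, -148.5, -257, -58, -26  ⇒  Σ = -762
Signed area = Σ/2 = -381 (negative ⇒ clockwise traversal).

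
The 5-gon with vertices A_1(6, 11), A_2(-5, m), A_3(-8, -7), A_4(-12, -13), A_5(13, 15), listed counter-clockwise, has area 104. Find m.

The doubled signed area Σ (x_i y_{i+1} − x_{i+1} y_i) is linear in m.
With m=0 it equals 152; the coefficient of m is 14 (from the two edges through A_2).
So 14·m + 152 = 2·104 = 208 ⇒ m = 4.

4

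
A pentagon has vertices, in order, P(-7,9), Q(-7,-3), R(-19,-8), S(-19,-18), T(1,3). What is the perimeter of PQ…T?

74

|PQ| = √((0)² + (-12)²) = √144 = 12
|QR| = √((-12)² + (-5)²) = √169 = 13
|RS| = √((0)² + (-10)²) = √100 = 10
|ST| = √((20)² + (21)²) = √841 = 29
|TP| = √((-8)² + (6)²) = √100 = 10
Perimeter = 12 + 13 + 10 + 29 + 10 = 74.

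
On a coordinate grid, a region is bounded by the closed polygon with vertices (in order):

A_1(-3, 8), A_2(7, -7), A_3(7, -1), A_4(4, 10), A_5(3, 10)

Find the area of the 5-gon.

Apply the shoelace (surveyor's) formula: 2A = Σ (x_i·y_{i+1} − x_{i+1}·y_i), indices taken mod 5.
Σ = (-35) + (42) + (74) + (10) + (54) = 145
Area = |Σ|/2 = 72.5.

72.5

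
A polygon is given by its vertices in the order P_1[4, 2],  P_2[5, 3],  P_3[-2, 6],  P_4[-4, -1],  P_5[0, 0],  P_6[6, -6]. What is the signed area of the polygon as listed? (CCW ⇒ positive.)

Apply the shoelace formula: 2A = Σ (x_i·y_{i+1} − x_{i+1}·y_i), indices taken mod 6.
Σ = (2) + (36) + (26) + (0) + (0) + (36) = 100
Signed area = Σ/2 = 50 (positive ⇒ counter-clockwise traversal).

50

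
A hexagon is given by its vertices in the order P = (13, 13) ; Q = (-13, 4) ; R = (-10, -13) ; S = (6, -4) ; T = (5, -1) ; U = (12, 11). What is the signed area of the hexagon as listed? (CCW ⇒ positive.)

321

Apply Gauss's area formula: 2A = Σ (x_i·y_{i+1} − x_{i+1}·y_i), indices taken mod 6.
Cross-terms: 221, 209, 118, 14, 67, 13  ⇒  Σ = 642
Signed area = Σ/2 = 321 (positive ⇒ counter-clockwise traversal).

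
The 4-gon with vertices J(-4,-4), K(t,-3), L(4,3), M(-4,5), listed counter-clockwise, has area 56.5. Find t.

3

Write out the shoelace sum; only the two edges meeting at K involve t:
2·Area = [((-4)·(-3) − t·(-4)) + (t·3 − 4·(-3))] + 68
       = 7·t + 92 = 113
⇒ t = 3.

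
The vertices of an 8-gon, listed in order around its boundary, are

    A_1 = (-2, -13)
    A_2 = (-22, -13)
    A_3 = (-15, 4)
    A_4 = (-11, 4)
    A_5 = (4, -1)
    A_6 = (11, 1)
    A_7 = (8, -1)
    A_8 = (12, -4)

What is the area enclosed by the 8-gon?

376

Apply the shoelace (surveyor's) formula: 2A = Σ (x_i·y_{i+1} − x_{i+1}·y_i), indices taken mod 8.
Cross-terms: -260, -283, -16, -5, 15, -19, -20, -164  ⇒  Σ = -752
Area = |Σ|/2 = 376.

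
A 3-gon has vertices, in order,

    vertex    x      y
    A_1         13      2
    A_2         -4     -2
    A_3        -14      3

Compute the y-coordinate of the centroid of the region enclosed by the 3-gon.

Apply the surveyor's formula. First the cross-terms c_i = x_i·y_{i+1} − x_{i+1}·y_i:
  -18, -40, -67  ⇒  2A = -125, A = -62.5.
Then Σ (y_i + y_{i+1})·c_i = -375, so ȳ = -375 / (6·(-62.5)) = 1.

1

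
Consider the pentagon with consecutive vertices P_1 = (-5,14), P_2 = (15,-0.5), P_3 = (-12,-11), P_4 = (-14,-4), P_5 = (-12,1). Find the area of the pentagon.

354.75

Σ = (-207.5) + (-171) + (-106) + (-62) + (-163) = -709.5
Area = |Σ|/2 = 354.75.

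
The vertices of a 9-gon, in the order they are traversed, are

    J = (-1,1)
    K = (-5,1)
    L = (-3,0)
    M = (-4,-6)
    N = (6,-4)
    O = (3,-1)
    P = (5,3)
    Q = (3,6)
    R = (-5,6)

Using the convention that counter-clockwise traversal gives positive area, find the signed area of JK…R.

83.5

Cross-terms: 4, 3, 18, 52, 6, 14, 21, 48, 1  ⇒  Σ = 167
Signed area = Σ/2 = 83.5 (positive ⇒ counter-clockwise traversal).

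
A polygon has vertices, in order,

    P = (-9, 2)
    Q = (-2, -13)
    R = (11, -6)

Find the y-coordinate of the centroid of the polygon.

-17/3

Apply the shoelace formula. First the cross-terms c_i = x_i·y_{i+1} − x_{i+1}·y_i:
  121, 155, -32  ⇒  2A = 244, A = 122.
Then Σ (y_i + y_{i+1})·c_i = -4148, so ȳ = -4148 / (6·122) = -17/3.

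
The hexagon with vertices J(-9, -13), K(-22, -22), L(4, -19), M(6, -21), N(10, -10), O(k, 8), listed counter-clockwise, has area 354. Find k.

14

Write out the shoelace sum; only the two edges meeting at O involve k:
2·Area = [(10·8 − k·(-10)) + (k·(-13) − (-9)·8)] + 598
       = -3·k + 750 = 708
⇒ k = 14.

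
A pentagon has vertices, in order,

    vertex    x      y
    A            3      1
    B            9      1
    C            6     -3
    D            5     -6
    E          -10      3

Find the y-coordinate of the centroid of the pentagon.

Apply Gauss's area formula. First the cross-terms c_i = x_i·y_{i+1} − x_{i+1}·y_i:
  -6, -33, -21, -45, -19  ⇒  2A = -124, A = -62.
Then Σ (y_i + y_{i+1})·c_i = 302, so ȳ = 302 / (6·(-62)) = -151/186.

-151/186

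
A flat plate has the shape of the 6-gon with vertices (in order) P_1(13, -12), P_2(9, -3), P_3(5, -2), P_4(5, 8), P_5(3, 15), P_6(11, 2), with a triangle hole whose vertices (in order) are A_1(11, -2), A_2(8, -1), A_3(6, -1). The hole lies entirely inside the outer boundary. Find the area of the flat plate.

Outer boundary:
Apply the shoelace formula: 2A = Σ (x_i·y_{i+1} − x_{i+1}·y_i), indices taken mod 6.
Σ = (69) + (-3) + (50) + (51) + (-159) + (-158) = -150
Area = |Σ|/2 = 75.
Hole:
Apply the shoelace (surveyor's) formula: 2A = Σ (x_i·y_{i+1} − x_{i+1}·y_i), indices taken mod 3.
A_1→A_2: (11)(-1) − (8)(-2) = 5
A_2→A_3: (8)(-1) − (6)(-1) = -2
A_3→A_1: (6)(-2) − (11)(-1) = -1
Σ = 2
Area = |Σ|/2 = 1.
Net area = 75 − 1 = 74.

74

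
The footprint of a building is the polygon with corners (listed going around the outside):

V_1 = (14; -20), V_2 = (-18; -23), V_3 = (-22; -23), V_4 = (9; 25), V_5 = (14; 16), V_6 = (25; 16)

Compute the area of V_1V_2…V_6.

1111.5

Apply the shoelace (surveyor's) formula: 2A = Σ (x_i·y_{i+1} − x_{i+1}·y_i), indices taken mod 6.
Cross-terms: -682, -92, -343, -206, -176, -724  ⇒  Σ = -2223
Area = |Σ|/2 = 1111.5.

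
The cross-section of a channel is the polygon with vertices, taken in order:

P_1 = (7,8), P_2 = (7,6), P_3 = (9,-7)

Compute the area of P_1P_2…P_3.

P_1→P_2: (7)(6) − (7)(8) = -14
P_2→P_3: (7)(-7) − (9)(6) = -103
P_3→P_1: (9)(8) − (7)(-7) = 121
Σ = 4
Area = |Σ|/2 = 2.

2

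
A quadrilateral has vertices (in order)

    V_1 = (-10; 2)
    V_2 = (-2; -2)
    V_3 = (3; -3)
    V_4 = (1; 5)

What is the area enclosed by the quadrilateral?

Apply Gauss's area formula: 2A = Σ (x_i·y_{i+1} − x_{i+1}·y_i), indices taken mod 4.
Σ = (24) + (12) + (18) + (52) = 106
Area = |Σ|/2 = 53.

53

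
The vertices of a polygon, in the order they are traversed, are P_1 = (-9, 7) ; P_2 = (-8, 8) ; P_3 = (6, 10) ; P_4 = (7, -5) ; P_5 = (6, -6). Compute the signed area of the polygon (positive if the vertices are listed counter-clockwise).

-134

Apply the surveyor's formula: 2A = Σ (x_i·y_{i+1} − x_{i+1}·y_i), indices taken mod 5.
Σ = (-16) + (-128) + (-100) + (-12) + (-12) = -268
Signed area = Σ/2 = -134 (negative ⇒ clockwise traversal).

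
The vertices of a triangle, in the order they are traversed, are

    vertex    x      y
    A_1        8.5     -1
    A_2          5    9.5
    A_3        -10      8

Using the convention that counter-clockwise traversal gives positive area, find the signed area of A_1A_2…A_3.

A_1→A_2: (8.5)(9.5) − (5)(-1) = 85.75
A_2→A_3: (5)(8) − (-10)(9.5) = 135
A_3→A_1: (-10)(-1) − (8.5)(8) = -58
Σ = 162.75
Signed area = Σ/2 = 81.375 (positive ⇒ counter-clockwise traversal).

81.375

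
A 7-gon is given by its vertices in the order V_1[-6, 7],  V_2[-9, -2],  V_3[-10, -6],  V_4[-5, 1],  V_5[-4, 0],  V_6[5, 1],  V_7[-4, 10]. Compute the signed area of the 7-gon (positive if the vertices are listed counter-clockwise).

77.5

Apply the shoelace (surveyor's) formula: 2A = Σ (x_i·y_{i+1} − x_{i+1}·y_i), indices taken mod 7.
V_1→V_2: (-6)(-2) − (-9)(7) = 75
V_2→V_3: (-9)(-6) − (-10)(-2) = 34
V_3→V_4: (-10)(1) − (-5)(-6) = -40
V_4→V_5: (-5)(0) − (-4)(1) = 4
V_5→V_6: (-4)(1) − (5)(0) = -4
V_6→V_7: (5)(10) − (-4)(1) = 54
V_7→V_1: (-4)(7) − (-6)(10) = 32
Σ = 155
Signed area = Σ/2 = 77.5 (positive ⇒ counter-clockwise traversal).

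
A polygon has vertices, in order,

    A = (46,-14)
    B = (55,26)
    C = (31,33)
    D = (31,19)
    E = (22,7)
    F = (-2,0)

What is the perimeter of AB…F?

|AB| = √((9)² + (40)²) = √1681 = 41
|BC| = √((-24)² + (7)²) = √625 = 25
|CD| = √((0)² + (-14)²) = √196 = 14
|DE| = √((-9)² + (-12)²) = √225 = 15
|EF| = √((-24)² + (-7)²) = √625 = 25
|FA| = √((48)² + (-14)²) = √2500 = 50
Perimeter = 41 + 25 + 14 + 15 + 25 + 50 = 170.

170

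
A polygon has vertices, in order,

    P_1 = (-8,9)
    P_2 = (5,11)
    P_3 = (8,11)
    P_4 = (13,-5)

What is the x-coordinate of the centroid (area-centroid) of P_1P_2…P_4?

Apply the surveyor's formula. First the cross-terms c_i = x_i·y_{i+1} − x_{i+1}·y_i:
  -133, -33, -183, 77  ⇒  2A = -272, A = -136.
Then Σ (x_i + x_{i+1})·c_i = -3488, so x̄ = -3488 / (6·(-136)) = 218/51.

218/51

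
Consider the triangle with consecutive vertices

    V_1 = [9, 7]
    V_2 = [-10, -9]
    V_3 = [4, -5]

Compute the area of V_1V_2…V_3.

74

Apply the shoelace formula: 2A = Σ (x_i·y_{i+1} − x_{i+1}·y_i), indices taken mod 3.
Cross-terms: -11, 86, 73  ⇒  Σ = 148
Area = |Σ|/2 = 74.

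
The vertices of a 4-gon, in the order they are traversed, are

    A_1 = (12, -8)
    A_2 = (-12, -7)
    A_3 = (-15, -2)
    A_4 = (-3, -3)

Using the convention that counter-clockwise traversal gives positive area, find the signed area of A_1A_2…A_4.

-81

Apply Gauss's area formula: 2A = Σ (x_i·y_{i+1} − x_{i+1}·y_i), indices taken mod 4.
Σ = (-180) + (-81) + (39) + (60) = -162
Signed area = Σ/2 = -81 (negative ⇒ clockwise traversal).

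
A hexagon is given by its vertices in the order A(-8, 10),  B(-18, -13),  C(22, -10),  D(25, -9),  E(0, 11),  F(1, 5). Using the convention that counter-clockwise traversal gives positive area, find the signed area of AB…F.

Apply the shoelace formula: 2A = Σ (x_i·y_{i+1} − x_{i+1}·y_i), indices taken mod 6.
Cross-terms: 284, 466, 52, 275, -11, 50  ⇒  Σ = 1116
Signed area = Σ/2 = 558 (positive ⇒ counter-clockwise traversal).

558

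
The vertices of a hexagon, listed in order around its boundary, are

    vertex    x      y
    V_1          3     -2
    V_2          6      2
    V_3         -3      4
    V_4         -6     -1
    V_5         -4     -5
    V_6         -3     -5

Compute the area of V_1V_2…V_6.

V_1→V_2: (3)(2) − (6)(-2) = 18
V_2→V_3: (6)(4) − (-3)(2) = 30
V_3→V_4: (-3)(-1) − (-6)(4) = 27
V_4→V_5: (-6)(-5) − (-4)(-1) = 26
V_5→V_6: (-4)(-5) − (-3)(-5) = 5
V_6→V_1: (-3)(-2) − (3)(-5) = 21
Σ = 127
Area = |Σ|/2 = 63.5.

63.5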